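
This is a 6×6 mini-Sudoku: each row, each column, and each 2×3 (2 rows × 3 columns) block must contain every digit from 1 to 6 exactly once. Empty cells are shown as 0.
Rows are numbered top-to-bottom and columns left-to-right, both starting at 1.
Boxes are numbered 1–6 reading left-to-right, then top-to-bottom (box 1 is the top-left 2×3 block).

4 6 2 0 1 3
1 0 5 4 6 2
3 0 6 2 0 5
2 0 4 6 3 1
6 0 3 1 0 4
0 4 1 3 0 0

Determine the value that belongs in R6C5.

Cell R6C5 itself could take any of {2, 5} by direct elimination.
Consider where 2 can go in row 6.
R6C1 is out (column 1 already has a 2).
R6C6 is out (column 6 already has a 2).
So the only cell in row 6 that can hold 2 is R6C5.
Therefore R6C5 = 2.

2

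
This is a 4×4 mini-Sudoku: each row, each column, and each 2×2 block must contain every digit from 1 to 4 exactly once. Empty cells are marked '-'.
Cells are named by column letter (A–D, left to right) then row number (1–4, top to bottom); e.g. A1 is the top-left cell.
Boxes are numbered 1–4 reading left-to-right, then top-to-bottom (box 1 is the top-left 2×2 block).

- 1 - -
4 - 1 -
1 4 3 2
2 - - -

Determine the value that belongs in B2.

Cell B2 itself could take any of {2, 3} by direct elimination.
Consider where 2 can go in box 1.
A1 is out (column A already has a 2).
So the only cell in box 1 that can hold 2 is B2.
Therefore B2 = 2.

2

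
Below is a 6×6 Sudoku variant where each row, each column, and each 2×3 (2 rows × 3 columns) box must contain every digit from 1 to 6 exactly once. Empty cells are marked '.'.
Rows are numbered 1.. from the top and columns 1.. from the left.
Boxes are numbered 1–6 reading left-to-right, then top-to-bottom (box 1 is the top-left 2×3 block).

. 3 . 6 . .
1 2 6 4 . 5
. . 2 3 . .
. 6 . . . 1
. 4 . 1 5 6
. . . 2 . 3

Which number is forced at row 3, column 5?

Cell row 3, column 5 itself could take any of {4, 6} by direct elimination.
Consider where 6 can go in box 4.
row 3, column 6 is out (column 6 already has a 6).
row 4, column 4 is out (row 4 already has a 6).
row 4, column 5 is out (row 4 already has a 6).
So the only cell in box 4 that can hold 6 is row 3, column 5.
Therefore row 3, column 5 = 6.

6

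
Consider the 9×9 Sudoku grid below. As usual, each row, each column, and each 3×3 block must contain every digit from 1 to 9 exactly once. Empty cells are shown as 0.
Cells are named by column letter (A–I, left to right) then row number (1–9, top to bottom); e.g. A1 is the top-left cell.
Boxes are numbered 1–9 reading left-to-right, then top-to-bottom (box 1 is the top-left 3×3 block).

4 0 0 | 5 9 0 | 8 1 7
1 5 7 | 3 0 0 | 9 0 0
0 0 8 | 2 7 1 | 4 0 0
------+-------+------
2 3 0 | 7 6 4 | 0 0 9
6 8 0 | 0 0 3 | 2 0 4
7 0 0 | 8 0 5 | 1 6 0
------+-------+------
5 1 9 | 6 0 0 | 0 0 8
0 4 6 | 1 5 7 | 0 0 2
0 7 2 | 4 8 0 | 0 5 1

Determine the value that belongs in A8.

Cell A8 itself could take any of {3, 8} by direct elimination.
Consider where 8 can go in column A.
A3 is out (row 3 already has a 8).
A9 is out (row 9 already has a 8).
So the only cell in column A that can hold 8 is A8.
Therefore A8 = 8.

8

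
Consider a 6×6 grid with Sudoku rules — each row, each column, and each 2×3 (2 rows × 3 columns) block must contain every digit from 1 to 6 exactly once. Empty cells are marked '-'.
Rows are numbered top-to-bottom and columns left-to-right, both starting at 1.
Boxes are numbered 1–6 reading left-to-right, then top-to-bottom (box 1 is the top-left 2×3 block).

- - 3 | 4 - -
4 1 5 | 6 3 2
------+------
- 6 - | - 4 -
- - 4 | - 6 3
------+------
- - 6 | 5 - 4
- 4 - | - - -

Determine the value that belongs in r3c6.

5

Cell r3c6 itself could take any of {1, 5} by direct elimination.
Consider where 5 can go in box 4.
r3c4 is out (column 4 already has a 5).
r4c4 is out (column 4 already has a 5).
So the only cell in box 4 that can hold 5 is r3c6.
Therefore r3c6 = 5.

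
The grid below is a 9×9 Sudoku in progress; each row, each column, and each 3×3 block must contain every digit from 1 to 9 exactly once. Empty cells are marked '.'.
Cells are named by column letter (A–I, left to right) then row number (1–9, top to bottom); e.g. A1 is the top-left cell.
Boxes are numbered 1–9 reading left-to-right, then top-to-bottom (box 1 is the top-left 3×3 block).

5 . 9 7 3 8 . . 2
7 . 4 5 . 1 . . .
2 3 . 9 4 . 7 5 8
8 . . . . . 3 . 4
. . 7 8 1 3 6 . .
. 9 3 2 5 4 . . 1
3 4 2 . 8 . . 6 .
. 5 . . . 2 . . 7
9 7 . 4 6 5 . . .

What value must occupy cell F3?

6

Row 3 already contains {2, 3, 4, 5, 7, 8, 9}.
Column F already contains {1, 2, 3, 4, 5, 8}.
Its 3×3 block (box 2) already contains {1, 3, 4, 5, 7, 8, 9}.
The only value from 1–9 not eliminated is 6, so F3 = 6.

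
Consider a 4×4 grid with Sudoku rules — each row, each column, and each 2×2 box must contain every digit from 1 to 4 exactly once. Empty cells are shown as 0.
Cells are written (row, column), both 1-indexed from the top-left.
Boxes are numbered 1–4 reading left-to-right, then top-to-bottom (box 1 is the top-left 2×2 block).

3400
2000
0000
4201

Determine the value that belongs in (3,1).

Row 3 already contains {}.
Column 1 already contains {2, 3, 4}.
Its 2×2 block (box 3) already contains {2, 4}.
The only value from 1–4 not eliminated is 1, so (3,1) = 1.

1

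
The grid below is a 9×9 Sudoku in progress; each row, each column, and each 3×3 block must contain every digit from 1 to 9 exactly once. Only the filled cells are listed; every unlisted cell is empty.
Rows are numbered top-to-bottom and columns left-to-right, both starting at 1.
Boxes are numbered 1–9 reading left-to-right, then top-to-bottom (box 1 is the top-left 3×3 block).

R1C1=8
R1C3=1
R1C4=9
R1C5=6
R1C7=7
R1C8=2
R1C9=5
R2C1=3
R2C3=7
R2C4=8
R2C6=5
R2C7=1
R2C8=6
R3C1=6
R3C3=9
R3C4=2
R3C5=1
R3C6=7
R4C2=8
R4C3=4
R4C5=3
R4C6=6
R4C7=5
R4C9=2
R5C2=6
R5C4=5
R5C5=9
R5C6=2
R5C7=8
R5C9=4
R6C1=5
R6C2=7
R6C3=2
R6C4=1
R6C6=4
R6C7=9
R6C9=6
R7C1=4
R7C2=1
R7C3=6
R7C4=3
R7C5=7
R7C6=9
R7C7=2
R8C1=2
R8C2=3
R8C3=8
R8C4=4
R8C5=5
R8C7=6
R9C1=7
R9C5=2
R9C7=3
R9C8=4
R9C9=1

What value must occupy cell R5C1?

1

Row 5 already contains {2, 4, 5, 6, 8, 9}.
Column 1 already contains {2, 3, 4, 5, 6, 7, 8}.
Its 3×3 block (box 4) already contains {2, 4, 5, 6, 7, 8}.
The only value from 1–9 not eliminated is 1, so R5C1 = 1.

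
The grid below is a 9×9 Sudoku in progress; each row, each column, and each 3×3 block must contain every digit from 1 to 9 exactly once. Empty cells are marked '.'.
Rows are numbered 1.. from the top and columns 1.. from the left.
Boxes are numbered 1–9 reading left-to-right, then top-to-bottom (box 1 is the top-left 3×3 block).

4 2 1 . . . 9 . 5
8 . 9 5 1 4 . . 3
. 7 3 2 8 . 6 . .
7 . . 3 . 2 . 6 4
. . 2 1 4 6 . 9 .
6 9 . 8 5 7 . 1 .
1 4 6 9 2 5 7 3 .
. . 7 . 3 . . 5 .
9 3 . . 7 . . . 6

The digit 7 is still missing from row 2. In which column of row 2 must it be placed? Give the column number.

8

Consider where 7 can go in row 2.
row 2, column 2 is out (column 2 already has a 7).
row 2, column 7 is out (column 7 already has a 7).
So the only cell in row 2 that can hold 7 is row 2, column 8.
That is column 8.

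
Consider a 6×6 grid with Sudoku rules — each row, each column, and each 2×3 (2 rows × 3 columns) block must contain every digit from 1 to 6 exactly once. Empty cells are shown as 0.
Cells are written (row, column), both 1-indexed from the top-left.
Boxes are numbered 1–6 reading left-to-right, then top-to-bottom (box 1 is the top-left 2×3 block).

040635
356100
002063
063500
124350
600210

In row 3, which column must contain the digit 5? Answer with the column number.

Consider where 5 can go in row 3.
(3,2) is out (column 2 already has a 5).
(3,4) is out (column 4 already has a 5).
So the only cell in row 3 that can hold 5 is (3,1).
That is column 1.

1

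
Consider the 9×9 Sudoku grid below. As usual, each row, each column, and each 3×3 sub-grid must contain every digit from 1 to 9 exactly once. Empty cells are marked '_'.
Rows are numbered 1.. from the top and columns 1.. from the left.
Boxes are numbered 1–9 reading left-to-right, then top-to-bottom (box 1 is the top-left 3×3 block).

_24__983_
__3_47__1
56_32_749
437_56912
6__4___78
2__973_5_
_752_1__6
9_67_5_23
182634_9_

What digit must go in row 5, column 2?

Cell row 5, column 2 itself could take any of {1, 5, 9} by direct elimination.
Consider where 5 can go in row 5.
row 5, column 3 is out (column 3 already has a 5).
row 5, column 5 is out (column 5 already has a 5).
row 5, column 6 is out (column 6 already has a 5).
row 5, column 7 is out (box 6 already has a 5).
So the only cell in row 5 that can hold 5 is row 5, column 2.
Therefore row 5, column 2 = 5.

5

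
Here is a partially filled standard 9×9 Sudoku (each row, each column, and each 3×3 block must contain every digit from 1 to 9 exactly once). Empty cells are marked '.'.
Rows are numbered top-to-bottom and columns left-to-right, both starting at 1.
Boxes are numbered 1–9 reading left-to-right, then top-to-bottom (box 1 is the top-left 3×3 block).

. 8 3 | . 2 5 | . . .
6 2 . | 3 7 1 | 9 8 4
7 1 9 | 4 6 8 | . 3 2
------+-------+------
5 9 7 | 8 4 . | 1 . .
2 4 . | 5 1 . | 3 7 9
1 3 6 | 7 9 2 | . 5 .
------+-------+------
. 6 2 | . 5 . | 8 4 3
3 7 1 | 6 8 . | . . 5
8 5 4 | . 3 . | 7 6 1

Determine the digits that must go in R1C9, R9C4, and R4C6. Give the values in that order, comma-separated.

For R1C9:
  Consider where 7 can go in column 9.
  R4C9 is out (row 4 already has a 7).
  R6C9 is out (row 6 already has a 7).
  So the only cell in column 9 that can hold 7 is R1C9.
  So R1C9 = 7.
For R9C4:
  Consider where 2 can go in row 9.
  R9C6 is out (column 6 already has a 2).
  So the only cell in row 9 that can hold 2 is R9C4.
  So R9C4 = 2.
For R4C6:
  Consider where 3 can go in row 4.
  R4C8 is out (column 8 already has a 3).
  R4C9 is out (column 9 already has a 3).
  So the only cell in row 4 that can hold 3 is R4C6.
  So R4C6 = 3.

7,2,3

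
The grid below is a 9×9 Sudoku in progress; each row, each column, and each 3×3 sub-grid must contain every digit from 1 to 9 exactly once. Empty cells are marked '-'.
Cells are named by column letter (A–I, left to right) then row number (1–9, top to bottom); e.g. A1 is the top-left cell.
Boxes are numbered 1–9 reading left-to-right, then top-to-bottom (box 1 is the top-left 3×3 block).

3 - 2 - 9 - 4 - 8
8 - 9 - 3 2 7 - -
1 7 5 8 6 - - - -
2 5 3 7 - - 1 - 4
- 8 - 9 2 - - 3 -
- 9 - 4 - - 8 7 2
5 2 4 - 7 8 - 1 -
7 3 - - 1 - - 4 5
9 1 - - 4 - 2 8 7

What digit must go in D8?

2

Cell D8 itself could take any of {2, 6} by direct elimination.
Consider where 2 can go in row 8.
C8 is out (column C already has a 2).
F8 is out (column F already has a 2).
G8 is out (column G already has a 2).
So the only cell in row 8 that can hold 2 is D8.
Therefore D8 = 2.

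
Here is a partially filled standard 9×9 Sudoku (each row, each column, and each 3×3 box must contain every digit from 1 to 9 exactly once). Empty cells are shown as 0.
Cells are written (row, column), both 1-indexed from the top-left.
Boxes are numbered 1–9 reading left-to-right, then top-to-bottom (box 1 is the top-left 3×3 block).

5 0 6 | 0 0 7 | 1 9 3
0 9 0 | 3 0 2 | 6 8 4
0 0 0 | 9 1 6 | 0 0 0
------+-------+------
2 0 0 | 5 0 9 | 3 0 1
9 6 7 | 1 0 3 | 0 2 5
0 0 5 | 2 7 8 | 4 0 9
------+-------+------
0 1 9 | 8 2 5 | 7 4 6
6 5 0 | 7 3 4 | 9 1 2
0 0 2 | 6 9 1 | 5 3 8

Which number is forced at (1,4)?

Row 1 already contains {1, 3, 5, 6, 7, 9}.
Column 4 already contains {1, 2, 3, 5, 6, 7, 8, 9}.
Its 3×3 block (box 2) already contains {1, 2, 3, 6, 7, 9}.
The only value from 1–9 not eliminated is 4, so (1,4) = 4.

4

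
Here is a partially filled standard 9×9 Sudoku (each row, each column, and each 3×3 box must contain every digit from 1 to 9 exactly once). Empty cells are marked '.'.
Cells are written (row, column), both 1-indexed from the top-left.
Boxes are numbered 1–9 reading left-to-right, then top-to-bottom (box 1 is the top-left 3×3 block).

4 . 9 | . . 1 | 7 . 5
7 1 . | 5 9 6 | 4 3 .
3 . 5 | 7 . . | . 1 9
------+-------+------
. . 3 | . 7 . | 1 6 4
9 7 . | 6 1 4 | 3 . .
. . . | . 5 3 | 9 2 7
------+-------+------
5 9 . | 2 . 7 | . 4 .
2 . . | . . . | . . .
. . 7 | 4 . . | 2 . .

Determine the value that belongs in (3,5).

Cell (3,5) itself could take any of {2, 4, 8} by direct elimination.
Consider where 4 can go in row 3.
(3,2) is out (box 1 already has a 4).
(3,6) is out (column 6 already has a 4).
(3,7) is out (column 7 already has a 4).
So the only cell in row 3 that can hold 4 is (3,5).
Therefore (3,5) = 4.

4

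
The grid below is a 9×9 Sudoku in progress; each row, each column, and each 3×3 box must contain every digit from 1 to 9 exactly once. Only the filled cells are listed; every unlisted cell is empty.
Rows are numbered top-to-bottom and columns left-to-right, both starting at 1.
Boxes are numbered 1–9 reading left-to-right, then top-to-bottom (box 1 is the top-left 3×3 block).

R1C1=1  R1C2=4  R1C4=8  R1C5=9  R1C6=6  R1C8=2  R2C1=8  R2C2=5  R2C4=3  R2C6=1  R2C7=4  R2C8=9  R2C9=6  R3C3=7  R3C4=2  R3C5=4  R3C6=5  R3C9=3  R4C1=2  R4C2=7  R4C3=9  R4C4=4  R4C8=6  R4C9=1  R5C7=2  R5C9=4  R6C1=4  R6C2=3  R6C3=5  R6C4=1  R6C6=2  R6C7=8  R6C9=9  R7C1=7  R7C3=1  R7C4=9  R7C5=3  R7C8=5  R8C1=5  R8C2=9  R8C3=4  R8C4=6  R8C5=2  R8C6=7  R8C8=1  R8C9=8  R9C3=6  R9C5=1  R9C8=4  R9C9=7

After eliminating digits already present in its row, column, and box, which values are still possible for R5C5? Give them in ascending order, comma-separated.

Row 5 already contains {2, 4}.
Column 5 already contains {1, 2, 3, 4, 9}.
Its 3×3 block (box 5) already contains {1, 2, 4}.
Removing those from 1–9 leaves {5, 6, 7, 8} as the candidates for R5C5.

5,6,7,8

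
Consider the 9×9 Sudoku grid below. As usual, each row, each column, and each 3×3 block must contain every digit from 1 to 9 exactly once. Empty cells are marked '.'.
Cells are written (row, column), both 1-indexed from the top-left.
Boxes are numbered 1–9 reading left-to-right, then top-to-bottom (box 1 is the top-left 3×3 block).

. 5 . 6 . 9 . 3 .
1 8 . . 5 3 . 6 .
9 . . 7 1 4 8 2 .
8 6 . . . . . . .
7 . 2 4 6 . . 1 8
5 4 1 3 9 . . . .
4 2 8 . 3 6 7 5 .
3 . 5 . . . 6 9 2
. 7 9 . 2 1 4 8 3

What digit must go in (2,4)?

Row 2 already contains {1, 3, 5, 6, 8}.
Column 4 already contains {3, 4, 6, 7}.
Its 3×3 block (box 2) already contains {1, 3, 4, 5, 6, 7, 9}.
The only value from 1–9 not eliminated is 2, so (2,4) = 2.

2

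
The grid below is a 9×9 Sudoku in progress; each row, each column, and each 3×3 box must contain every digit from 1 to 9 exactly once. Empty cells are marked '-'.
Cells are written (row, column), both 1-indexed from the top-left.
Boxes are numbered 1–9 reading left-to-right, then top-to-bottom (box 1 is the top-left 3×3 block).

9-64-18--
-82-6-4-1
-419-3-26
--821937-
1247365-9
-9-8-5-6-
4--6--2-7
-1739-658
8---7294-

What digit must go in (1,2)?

7

Cell (1,2) itself could take any of {3, 5, 7} by direct elimination.
Consider where 7 can go in row 1.
(1,5) is out (column 5 already has a 7).
(1,8) is out (column 8 already has a 7).
(1,9) is out (column 9 already has a 7).
So the only cell in row 1 that can hold 7 is (1,2).
Therefore (1,2) = 7.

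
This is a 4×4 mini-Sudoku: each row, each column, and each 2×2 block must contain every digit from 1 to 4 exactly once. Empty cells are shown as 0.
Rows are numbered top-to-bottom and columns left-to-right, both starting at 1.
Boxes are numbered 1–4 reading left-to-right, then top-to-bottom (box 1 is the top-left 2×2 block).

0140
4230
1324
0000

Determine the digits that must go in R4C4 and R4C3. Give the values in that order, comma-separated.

For R4C4:
  Consider where 3 can go in row 4.
  R4C1 is out (box 3 already has a 3).
  R4C2 is out (column 2 already has a 3).
  R4C3 is out (column 3 already has a 3).
  So the only cell in row 4 that can hold 3 is R4C4.
  So R4C4 = 3.
For R4C3:
  Row 4 already contains {}.
  Column 3 already contains {2, 3, 4}.
  Its 2×2 block (box 4) already contains {2, 4}.
  The only value from 1–4 not eliminated is 1, so R4C3 = 1.

3,1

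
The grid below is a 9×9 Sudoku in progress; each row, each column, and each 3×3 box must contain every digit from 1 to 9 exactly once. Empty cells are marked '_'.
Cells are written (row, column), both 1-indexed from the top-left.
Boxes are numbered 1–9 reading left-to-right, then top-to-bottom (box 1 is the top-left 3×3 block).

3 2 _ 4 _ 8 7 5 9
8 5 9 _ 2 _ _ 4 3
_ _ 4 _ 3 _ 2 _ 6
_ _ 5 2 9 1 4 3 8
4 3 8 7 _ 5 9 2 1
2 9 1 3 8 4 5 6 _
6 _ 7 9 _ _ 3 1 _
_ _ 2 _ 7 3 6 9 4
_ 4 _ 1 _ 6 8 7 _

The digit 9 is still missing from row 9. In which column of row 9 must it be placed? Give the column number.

Consider where 9 can go in row 9.
(9,3) is out (column 3 already has a 9).
(9,5) is out (column 5 already has a 9).
(9,9) is out (column 9 already has a 9).
So the only cell in row 9 that can hold 9 is (9,1).
That is column 1.

1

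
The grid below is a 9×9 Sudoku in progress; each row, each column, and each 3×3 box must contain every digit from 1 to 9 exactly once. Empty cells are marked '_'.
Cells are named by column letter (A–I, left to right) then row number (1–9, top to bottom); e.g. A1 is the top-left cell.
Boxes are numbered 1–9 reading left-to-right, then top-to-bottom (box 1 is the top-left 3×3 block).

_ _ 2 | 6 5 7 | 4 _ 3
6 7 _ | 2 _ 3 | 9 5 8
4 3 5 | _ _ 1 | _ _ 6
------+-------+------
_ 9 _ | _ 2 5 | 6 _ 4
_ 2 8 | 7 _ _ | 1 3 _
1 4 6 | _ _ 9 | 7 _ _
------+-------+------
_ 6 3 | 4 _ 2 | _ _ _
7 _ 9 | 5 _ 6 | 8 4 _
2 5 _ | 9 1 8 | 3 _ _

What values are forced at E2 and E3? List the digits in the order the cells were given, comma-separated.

For E2:
  Row 2 already contains {2, 3, 5, 6, 7, 8, 9}.
  Column E already contains {1, 2, 5}.
  Its 3×3 block (box 2) already contains {1, 2, 3, 5, 6, 7}.
  The only value from 1–9 not eliminated is 4, so E2 = 4.
For E3:
  Consider where 9 can go in row 3.
  D3 is out (column D already has a 9).
  G3 is out (column G already has a 9).
  H3 is out (box 3 already has a 9).
  So the only cell in row 3 that can hold 9 is E3.
  So E3 = 9.

4,9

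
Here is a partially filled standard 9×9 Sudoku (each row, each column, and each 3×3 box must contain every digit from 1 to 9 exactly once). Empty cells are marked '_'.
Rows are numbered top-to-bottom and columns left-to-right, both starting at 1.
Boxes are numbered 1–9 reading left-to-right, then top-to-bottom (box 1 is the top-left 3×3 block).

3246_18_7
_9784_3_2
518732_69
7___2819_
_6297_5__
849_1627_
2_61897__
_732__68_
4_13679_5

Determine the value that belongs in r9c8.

2

Row 9 already contains {1, 3, 4, 5, 6, 7, 9}.
Column 8 already contains {6, 7, 8, 9}.
Its 3×3 block (box 9) already contains {5, 6, 7, 8, 9}.
The only value from 1–9 not eliminated is 2, so r9c8 = 2.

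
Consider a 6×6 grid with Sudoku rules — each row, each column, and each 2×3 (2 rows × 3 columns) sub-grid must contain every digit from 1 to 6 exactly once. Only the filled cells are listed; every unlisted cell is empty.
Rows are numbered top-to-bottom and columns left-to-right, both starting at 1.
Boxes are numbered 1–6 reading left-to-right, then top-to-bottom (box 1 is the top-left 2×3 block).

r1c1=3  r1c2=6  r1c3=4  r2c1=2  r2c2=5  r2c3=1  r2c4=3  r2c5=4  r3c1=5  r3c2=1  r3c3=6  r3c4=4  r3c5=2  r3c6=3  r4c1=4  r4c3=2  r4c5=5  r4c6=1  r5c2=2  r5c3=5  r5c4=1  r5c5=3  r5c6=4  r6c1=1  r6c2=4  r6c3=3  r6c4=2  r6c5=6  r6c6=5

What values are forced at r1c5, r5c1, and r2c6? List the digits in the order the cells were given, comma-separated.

1,6,6

For r1c5:
  Row 1 already contains {3, 4, 6}.
  Column 5 already contains {2, 3, 4, 5, 6}.
  Its 2×3 block (box 2) already contains {3, 4}.
  The only value from 1–6 not eliminated is 1, so r1c5 = 1.
For r5c1:
  Row 5 already contains {1, 2, 3, 4, 5}.
  Column 1 already contains {1, 2, 3, 4, 5}.
  Its 2×3 block (box 5) already contains {1, 2, 3, 4, 5}.
  The only value from 1–6 not eliminated is 6, so r5c1 = 6.
For r2c6:
  Row 2 already contains {1, 2, 3, 4, 5}.
  Column 6 already contains {1, 3, 4, 5}.
  Its 2×3 block (box 2) already contains {3, 4}.
  The only value from 1–6 not eliminated is 6, so r2c6 = 6.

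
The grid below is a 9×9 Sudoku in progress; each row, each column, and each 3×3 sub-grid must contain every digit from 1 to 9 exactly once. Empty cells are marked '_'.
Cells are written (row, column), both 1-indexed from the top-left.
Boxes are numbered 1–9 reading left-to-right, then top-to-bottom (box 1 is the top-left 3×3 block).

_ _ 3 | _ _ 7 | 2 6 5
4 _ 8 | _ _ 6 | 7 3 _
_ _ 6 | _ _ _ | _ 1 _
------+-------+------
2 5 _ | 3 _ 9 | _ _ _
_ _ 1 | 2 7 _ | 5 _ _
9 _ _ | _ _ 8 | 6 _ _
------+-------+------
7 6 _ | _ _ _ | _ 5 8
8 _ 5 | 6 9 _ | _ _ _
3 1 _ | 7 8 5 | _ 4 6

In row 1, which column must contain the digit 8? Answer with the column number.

4

Consider where 8 can go in row 1.
(1,1) is out (column 1 already has a 8).
(1,2) is out (box 1 already has a 8).
(1,5) is out (column 5 already has a 8).
So the only cell in row 1 that can hold 8 is (1,4).
That is column 4.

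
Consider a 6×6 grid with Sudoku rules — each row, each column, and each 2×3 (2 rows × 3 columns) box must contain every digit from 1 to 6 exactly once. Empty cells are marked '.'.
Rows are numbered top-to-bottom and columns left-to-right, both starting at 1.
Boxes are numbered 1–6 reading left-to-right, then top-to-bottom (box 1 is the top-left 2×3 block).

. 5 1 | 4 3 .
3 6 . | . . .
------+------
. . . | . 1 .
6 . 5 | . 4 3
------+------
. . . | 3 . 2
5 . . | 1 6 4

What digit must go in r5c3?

Cell r5c3 itself could take any of {4, 6} by direct elimination.
Consider where 6 can go in row 5.
r5c1 is out (column 1 already has a 6).
r5c2 is out (column 2 already has a 6).
r5c5 is out (column 5 already has a 6).
So the only cell in row 5 that can hold 6 is r5c3.
Therefore r5c3 = 6.

6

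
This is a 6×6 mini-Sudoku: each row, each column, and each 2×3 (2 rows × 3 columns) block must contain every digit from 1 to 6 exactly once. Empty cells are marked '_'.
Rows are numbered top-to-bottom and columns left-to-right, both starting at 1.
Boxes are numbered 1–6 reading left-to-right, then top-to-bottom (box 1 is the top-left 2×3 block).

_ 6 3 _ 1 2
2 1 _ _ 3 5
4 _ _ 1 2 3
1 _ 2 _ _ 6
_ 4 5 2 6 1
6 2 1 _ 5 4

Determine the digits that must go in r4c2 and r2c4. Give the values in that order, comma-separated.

3,6

For r4c2:
  Consider where 3 can go in column 2.
  r3c2 is out (row 3 already has a 3).
  So the only cell in column 2 that can hold 3 is r4c2.
  So r4c2 = 3.
For r2c4:
  Consider where 6 can go in row 2.
  r2c3 is out (box 1 already has a 6).
  So the only cell in row 2 that can hold 6 is r2c4.
  So r2c4 = 6.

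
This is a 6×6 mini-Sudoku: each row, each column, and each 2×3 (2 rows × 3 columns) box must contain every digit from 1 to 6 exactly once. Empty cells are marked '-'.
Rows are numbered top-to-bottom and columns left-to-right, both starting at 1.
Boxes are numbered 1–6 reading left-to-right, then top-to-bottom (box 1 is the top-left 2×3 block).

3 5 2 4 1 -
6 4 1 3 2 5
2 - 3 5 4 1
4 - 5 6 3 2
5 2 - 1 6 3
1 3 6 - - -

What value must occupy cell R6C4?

2

Row 6 already contains {1, 3, 6}.
Column 4 already contains {1, 3, 4, 5, 6}.
Its 2×3 block (box 6) already contains {1, 3, 6}.
The only value from 1–6 not eliminated is 2, so R6C4 = 2.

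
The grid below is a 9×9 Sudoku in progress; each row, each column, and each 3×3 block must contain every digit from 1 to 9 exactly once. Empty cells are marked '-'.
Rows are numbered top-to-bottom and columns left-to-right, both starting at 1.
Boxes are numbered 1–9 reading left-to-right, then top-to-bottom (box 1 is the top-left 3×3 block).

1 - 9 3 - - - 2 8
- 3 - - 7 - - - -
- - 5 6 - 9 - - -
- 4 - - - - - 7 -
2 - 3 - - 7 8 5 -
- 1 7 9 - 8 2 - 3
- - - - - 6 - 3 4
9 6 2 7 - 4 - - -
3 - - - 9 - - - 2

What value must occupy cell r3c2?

Cell r3c2 itself could take any of {2, 7, 8} by direct elimination.
Consider where 2 can go in box 1.
r1c2 is out (row 1 already has a 2).
r2c1 is out (column 1 already has a 2).
r2c3 is out (column 3 already has a 2).
r3c1 is out (column 1 already has a 2).
So the only cell in box 1 that can hold 2 is r3c2.
Therefore r3c2 = 2.

2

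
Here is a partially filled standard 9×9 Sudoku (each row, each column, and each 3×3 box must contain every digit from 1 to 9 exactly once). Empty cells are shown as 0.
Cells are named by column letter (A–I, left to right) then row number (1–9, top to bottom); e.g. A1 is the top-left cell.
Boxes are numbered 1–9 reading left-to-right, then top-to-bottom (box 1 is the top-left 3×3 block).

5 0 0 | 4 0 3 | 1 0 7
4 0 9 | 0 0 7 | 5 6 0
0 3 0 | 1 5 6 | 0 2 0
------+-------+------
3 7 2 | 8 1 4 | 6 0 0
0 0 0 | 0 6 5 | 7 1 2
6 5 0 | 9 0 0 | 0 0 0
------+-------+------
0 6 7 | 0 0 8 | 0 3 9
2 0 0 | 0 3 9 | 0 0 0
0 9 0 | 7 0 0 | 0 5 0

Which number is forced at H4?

9

Row 4 already contains {1, 2, 3, 4, 6, 7, 8}.
Column H already contains {1, 2, 3, 5, 6}.
Its 3×3 block (box 6) already contains {1, 2, 6, 7}.
The only value from 1–9 not eliminated is 9, so H4 = 9.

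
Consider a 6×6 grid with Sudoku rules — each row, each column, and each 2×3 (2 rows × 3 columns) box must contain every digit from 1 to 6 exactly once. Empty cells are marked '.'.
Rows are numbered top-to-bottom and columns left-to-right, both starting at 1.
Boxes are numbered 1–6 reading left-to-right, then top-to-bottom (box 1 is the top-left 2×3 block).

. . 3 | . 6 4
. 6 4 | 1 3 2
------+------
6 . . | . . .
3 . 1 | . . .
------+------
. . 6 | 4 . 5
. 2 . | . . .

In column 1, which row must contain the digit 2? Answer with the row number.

Consider where 2 can go in column 1.
R2C1 is out (row 2 already has a 2).
R5C1 is out (box 5 already has a 2).
R6C1 is out (row 6 already has a 2).
So the only cell in column 1 that can hold 2 is R1C1.
That is row 1.

1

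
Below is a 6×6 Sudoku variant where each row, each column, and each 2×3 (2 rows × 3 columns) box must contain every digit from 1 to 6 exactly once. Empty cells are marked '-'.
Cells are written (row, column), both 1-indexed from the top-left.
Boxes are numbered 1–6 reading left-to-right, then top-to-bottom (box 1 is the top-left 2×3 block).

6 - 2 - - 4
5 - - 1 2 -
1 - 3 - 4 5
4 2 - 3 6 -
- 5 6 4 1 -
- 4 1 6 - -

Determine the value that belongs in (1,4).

5

Row 1 already contains {2, 4, 6}.
Column 4 already contains {1, 3, 4, 6}.
Its 2×3 block (box 2) already contains {1, 2, 4}.
The only value from 1–6 not eliminated is 5, so (1,4) = 5.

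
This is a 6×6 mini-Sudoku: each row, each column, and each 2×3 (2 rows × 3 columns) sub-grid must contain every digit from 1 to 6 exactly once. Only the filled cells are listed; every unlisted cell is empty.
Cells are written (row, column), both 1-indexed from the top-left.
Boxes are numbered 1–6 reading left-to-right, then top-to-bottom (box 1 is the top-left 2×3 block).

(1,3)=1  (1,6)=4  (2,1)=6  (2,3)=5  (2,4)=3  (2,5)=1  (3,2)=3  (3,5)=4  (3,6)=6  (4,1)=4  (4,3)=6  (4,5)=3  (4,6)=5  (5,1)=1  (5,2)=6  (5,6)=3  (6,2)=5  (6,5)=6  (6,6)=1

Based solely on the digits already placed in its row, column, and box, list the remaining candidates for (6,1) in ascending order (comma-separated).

Row 6 already contains {1, 5, 6}.
Column 1 already contains {1, 4, 6}.
Its 2×3 block (box 5) already contains {1, 5, 6}.
Removing those from 1–6 leaves {2, 3} as the candidates for (6,1).

2,3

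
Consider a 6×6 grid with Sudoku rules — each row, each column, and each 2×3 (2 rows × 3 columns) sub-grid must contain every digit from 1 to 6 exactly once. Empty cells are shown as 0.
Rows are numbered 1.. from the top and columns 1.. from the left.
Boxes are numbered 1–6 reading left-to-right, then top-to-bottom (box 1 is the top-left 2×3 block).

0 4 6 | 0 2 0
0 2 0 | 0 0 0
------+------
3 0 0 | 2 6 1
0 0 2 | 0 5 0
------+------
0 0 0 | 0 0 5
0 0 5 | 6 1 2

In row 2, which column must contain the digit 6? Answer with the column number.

6

Consider where 6 can go in row 2.
row 2, column 1 is out (box 1 already has a 6).
row 2, column 3 is out (column 3 already has a 6).
row 2, column 4 is out (column 4 already has a 6).
row 2, column 5 is out (column 5 already has a 6).
So the only cell in row 2 that can hold 6 is row 2, column 6.
That is column 6.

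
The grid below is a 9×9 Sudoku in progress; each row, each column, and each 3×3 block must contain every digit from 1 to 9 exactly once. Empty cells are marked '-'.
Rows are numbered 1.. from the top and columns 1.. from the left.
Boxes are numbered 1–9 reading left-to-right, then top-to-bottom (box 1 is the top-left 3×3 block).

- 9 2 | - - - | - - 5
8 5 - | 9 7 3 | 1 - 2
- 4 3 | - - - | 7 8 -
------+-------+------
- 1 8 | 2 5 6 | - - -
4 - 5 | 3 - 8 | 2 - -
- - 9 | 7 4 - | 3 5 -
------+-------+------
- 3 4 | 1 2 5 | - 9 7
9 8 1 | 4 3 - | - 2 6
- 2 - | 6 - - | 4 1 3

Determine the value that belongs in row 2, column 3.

6

Row 2 already contains {1, 2, 3, 5, 7, 8, 9}.
Column 3 already contains {1, 2, 3, 4, 5, 8, 9}.
Its 3×3 block (box 1) already contains {2, 3, 4, 5, 8, 9}.
The only value from 1–9 not eliminated is 6, so row 2, column 3 = 6.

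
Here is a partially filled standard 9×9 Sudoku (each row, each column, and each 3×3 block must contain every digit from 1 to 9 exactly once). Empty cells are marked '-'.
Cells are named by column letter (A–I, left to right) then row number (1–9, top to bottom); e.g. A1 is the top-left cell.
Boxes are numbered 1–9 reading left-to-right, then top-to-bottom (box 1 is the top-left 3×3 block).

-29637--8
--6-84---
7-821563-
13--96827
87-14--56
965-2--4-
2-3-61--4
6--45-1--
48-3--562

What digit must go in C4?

4

Row 4 already contains {1, 2, 3, 6, 7, 8, 9}.
Column C already contains {3, 5, 6, 8, 9}.
Its 3×3 block (box 4) already contains {1, 3, 5, 6, 7, 8, 9}.
The only value from 1–9 not eliminated is 4, so C4 = 4.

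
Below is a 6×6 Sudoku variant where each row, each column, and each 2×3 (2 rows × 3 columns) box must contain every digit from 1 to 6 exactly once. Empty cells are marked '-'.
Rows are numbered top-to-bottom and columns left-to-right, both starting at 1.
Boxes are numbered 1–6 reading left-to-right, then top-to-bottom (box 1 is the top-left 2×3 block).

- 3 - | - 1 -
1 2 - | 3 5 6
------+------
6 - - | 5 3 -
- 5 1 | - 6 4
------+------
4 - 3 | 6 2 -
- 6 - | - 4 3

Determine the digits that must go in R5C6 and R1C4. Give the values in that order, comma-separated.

5,4

For R5C6:
  Consider where 5 can go in row 5.
  R5C2 is out (column 2 already has a 5).
  So the only cell in row 5 that can hold 5 is R5C6.
  So R5C6 = 5.
For R1C4:
  Consider where 4 can go in box 2.
  R1C6 is out (column 6 already has a 4).
  So the only cell in box 2 that can hold 4 is R1C4.
  So R1C4 = 4.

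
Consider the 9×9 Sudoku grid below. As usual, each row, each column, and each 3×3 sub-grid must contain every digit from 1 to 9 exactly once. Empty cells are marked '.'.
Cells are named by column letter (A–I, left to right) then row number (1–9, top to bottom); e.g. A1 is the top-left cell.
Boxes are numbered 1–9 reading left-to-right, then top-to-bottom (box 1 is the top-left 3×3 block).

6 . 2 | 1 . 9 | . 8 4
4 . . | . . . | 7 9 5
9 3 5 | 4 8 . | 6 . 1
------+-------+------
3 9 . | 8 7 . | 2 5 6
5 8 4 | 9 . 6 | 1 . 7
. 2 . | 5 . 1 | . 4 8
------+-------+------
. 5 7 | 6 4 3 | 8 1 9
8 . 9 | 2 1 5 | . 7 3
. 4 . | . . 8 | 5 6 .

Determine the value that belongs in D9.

Row 9 already contains {4, 5, 6, 8}.
Column D already contains {1, 2, 4, 5, 6, 8, 9}.
Its 3×3 block (box 8) already contains {1, 2, 3, 4, 5, 6, 8}.
The only value from 1–9 not eliminated is 7, so D9 = 7.

7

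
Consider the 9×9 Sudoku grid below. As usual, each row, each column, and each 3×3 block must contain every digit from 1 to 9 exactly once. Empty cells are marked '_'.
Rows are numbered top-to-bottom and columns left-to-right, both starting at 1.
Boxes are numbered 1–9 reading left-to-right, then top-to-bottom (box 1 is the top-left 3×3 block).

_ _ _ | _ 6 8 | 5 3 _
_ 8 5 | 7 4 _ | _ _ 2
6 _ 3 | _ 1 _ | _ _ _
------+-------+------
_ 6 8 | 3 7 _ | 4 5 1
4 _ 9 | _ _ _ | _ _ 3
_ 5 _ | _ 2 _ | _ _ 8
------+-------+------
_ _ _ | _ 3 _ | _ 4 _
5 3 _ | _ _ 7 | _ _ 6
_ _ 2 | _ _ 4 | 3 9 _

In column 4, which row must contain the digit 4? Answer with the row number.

6

Consider where 4 can go in column 4.
r1c4 is out (box 2 already has a 4). r3c4 is out (box 2 already has a 4). r5c4 is out (row 5 already has a 4). r7c4 is out (row 7 already has a 4). The remaining empty cells in column 4 are similarly blocked.
So the only cell in column 4 that can hold 4 is r6c4.
That is row 6.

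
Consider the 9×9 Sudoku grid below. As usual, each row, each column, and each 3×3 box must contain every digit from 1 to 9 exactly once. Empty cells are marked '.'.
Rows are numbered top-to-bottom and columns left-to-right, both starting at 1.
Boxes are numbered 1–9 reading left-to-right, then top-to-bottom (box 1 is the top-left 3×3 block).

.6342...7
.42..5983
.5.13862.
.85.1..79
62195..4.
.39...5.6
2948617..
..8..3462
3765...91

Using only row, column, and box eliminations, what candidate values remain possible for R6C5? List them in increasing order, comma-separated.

Row 6 already contains {3, 5, 6, 9}.
Column 5 already contains {1, 2, 3, 5, 6}.
Its 3×3 block (box 5) already contains {1, 5, 9}.
Removing those from 1–9 leaves {4, 7, 8} as the candidates for R6C5.

4,7,8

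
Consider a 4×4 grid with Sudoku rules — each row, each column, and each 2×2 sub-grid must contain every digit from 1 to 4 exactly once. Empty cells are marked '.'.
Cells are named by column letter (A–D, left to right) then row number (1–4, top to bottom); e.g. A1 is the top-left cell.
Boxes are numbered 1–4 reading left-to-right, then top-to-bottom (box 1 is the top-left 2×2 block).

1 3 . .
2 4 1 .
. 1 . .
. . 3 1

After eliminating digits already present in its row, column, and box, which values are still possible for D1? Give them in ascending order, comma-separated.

2,4

Row 1 already contains {1, 3}.
Column D already contains {1}.
Its 2×2 block (box 2) already contains {1}.
Removing those from 1–4 leaves {2, 4} as the candidates for D1.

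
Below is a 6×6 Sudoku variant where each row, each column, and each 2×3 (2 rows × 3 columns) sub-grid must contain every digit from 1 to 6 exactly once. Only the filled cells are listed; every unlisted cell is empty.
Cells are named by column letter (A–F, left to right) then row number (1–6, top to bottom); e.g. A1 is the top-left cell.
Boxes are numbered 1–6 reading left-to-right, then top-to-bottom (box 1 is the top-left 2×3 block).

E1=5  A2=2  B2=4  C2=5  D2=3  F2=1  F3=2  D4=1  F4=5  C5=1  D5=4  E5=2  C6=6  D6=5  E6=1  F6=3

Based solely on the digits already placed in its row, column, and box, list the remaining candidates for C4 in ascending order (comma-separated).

2,3,4

Row 4 already contains {1, 5}.
Column C already contains {1, 5, 6}.
Its 2×3 block (box 3) already contains {}.
Removing those from 1–6 leaves {2, 3, 4} as the candidates for C4.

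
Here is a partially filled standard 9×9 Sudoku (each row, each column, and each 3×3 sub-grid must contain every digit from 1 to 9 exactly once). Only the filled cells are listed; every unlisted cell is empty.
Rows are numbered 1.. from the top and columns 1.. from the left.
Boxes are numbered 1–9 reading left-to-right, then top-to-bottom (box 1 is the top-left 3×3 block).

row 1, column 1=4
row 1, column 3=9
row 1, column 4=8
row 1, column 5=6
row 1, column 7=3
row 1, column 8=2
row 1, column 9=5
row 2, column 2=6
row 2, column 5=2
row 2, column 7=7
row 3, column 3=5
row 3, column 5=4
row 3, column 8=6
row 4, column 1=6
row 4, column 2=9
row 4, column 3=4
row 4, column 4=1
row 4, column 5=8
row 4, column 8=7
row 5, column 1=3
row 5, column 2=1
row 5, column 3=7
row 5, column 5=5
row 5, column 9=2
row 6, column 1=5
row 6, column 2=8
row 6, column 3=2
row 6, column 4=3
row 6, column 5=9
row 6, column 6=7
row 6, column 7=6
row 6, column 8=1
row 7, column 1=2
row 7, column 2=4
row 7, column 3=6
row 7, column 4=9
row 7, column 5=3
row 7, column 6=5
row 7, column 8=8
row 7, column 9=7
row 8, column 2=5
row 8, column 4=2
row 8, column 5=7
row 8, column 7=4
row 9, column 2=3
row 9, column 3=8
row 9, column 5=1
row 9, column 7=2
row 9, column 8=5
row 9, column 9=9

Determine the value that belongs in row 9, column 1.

7

Row 9 already contains {1, 2, 3, 5, 8, 9}.
Column 1 already contains {2, 3, 4, 5, 6}.
Its 3×3 block (box 7) already contains {2, 3, 4, 5, 6, 8}.
The only value from 1–9 not eliminated is 7, so row 9, column 1 = 7.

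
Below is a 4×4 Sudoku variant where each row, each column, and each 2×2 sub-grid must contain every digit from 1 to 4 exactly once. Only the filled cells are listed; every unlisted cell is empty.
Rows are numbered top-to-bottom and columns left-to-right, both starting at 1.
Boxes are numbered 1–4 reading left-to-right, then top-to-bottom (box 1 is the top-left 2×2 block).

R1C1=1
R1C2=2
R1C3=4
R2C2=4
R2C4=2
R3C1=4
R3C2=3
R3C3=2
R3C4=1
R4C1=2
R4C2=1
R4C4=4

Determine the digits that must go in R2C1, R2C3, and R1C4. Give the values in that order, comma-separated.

For R2C1:
  Row 2 already contains {2, 4}.
  Column 1 already contains {1, 2, 4}.
  Its 2×2 block (box 1) already contains {1, 2, 4}.
  The only value from 1–4 not eliminated is 3, so R2C1 = 3.
For R2C3:
  Consider where 1 can go in box 2.
  R1C4 is out (row 1 already has a 1).
  So the only cell in box 2 that can hold 1 is R2C3.
  So R2C3 = 1.
For R1C4:
  Row 1 already contains {1, 2, 4}.
  Column 4 already contains {1, 2, 4}.
  Its 2×2 block (box 2) already contains {2, 4}.
  The only value from 1–4 not eliminated is 3, so R1C4 = 3.

3,1,3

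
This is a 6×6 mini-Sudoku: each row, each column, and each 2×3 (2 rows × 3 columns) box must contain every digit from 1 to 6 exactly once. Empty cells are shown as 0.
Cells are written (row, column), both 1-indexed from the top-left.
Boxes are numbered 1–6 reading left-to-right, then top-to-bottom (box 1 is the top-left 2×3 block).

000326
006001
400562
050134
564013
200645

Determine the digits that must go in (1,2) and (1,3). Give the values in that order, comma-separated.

For (1,2):
  Consider where 4 can go in row 1.
  (1,1) is out (column 1 already has a 4).
  (1,3) is out (column 3 already has a 4).
  So the only cell in row 1 that can hold 4 is (1,2).
  So (1,2) = 4.
For (1,3):
  Consider where 5 can go in box 1.
  (1,1) is out (column 1 already has a 5).
  (1,2) is out (column 2 already has a 5).
  (2,1) is out (column 1 already has a 5).
  (2,2) is out (column 2 already has a 5).
  So the only cell in box 1 that can hold 5 is (1,3).
  So (1,3) = 5.

4,5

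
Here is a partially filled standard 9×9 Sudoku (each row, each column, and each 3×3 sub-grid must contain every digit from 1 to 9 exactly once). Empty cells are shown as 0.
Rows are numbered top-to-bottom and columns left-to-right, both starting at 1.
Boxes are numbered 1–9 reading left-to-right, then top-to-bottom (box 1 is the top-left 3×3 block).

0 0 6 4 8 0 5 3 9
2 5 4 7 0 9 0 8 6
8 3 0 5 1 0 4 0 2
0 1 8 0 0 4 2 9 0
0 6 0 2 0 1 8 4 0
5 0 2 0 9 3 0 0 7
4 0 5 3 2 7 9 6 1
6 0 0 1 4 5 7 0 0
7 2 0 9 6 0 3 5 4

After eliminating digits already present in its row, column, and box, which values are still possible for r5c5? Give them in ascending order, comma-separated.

Row 5 already contains {1, 2, 4, 6, 8}.
Column 5 already contains {1, 2, 4, 6, 8, 9}.
Its 3×3 block (box 5) already contains {1, 2, 3, 4, 9}.
Removing those from 1–9 leaves {5, 7} as the candidates for r5c5.

5,7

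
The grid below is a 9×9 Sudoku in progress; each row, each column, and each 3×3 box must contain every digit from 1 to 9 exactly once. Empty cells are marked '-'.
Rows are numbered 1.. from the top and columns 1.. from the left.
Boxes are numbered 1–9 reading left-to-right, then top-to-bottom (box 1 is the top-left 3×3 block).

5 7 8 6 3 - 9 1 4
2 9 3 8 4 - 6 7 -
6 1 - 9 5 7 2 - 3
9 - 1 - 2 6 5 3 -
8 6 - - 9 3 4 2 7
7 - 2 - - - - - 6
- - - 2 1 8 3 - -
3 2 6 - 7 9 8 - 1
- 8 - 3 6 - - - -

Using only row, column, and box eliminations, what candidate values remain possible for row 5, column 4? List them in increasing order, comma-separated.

1,5

Row 5 already contains {2, 3, 4, 6, 7, 8, 9}.
Column 4 already contains {2, 3, 6, 8, 9}.
Its 3×3 block (box 5) already contains {2, 3, 6, 9}.
Removing those from 1–9 leaves {1, 5} as the candidates for row 5, column 4.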